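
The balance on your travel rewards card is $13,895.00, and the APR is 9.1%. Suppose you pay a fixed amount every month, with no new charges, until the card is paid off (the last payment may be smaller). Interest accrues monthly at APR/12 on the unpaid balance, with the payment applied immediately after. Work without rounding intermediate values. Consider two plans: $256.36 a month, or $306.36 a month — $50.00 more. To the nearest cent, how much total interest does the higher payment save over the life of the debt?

Monthly rate r = 9.1%/12 = 0.758333% = 0.00758333.
At $256.36/mo: n = ⌈−ln(1 − rB₀/P)/ln(1+r)⌉ = 71 payments (last $18.43); total interest = total paid − $13,895.00 = $4,068.63.
At $306.36/mo: 56 payments (last $243.42); total interest $3,198.22.
Interest saved = $4,068.63 − $3,198.22 = $870.41.

$870.41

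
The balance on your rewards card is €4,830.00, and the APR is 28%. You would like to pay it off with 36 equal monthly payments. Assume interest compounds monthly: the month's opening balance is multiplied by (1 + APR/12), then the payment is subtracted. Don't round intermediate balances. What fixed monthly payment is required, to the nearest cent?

Monthly rate r = 28%/12 = 2.33333% = 0.0233333.
Level-payment amortization: P = B₀·r / (1 − (1+r)^(−n)) = 4830.00·0.0233333 / (1 − 1.02333^(−36)).
Denominator 1 − (1+r)^(−36) = 0.564103228.
P = 112.7 / 0.564103228 ≈ 199.79.

€199.79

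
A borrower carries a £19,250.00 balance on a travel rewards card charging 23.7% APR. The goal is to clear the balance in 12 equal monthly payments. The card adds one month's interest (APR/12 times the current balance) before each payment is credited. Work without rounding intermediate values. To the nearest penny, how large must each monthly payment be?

£1,817.48

Monthly rate r = 23.7%/12 = 1.975% = 0.01975.
Level-payment amortization: P = B₀·r / (1 − (1+r)^(−n)) = 19250.00·0.01975 / (1 − 1.01975^(−12)).
Denominator 1 − (1+r)^(−12) = 0.209184028.
P = 380.188 / 0.209184028 ≈ 1817.48.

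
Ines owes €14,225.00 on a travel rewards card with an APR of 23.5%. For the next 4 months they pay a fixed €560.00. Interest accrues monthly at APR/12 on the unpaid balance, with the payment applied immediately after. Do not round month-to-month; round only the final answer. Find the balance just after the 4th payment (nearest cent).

€13,065.79

Monthly rate r = 23.5%/12 = 1.95833% = 0.0195833.
Each month: B ← B·(1+r) − €560.00.
Month 1: interest €278.57; balance after payment €13,943.57.
Month 2: interest €273.06; balance after payment €13,656.63.
Month 3: interest €267.44; balance after payment €13,364.08.
Month 4: interest €261.71; balance after payment €13,065.79.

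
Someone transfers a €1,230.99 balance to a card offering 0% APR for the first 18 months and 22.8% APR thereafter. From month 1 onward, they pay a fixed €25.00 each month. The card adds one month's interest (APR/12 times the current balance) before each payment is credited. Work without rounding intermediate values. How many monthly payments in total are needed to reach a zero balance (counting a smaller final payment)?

66 payments

Promo months 1–18 at r₀ = 0%/12 = 0; months 19+ at r₁ = 22.8%/12 = 0.019.
After month 18 (no interest yet): B = €1,230.99 − 18·€25.00 = €780.99.
Then at r₁ with €25.00/mo: n₂ = −ln(1 − r₁·B/P)/ln(1+r₁) ≈ 47.83 → 48 more payments.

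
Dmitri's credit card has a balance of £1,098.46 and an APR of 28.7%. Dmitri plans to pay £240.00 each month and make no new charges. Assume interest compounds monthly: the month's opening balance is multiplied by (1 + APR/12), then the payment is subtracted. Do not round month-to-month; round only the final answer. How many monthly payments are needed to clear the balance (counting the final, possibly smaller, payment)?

5 payments

Monthly rate r = 28.7%/12 = 2.39167% = 0.0239167.
Recurrence: B ← B·(1+r) − £240.00.
Month 1: interest £26.27; balance after payment £884.73.
Month 2: interest £21.16; balance after payment £665.89.
Month 3: interest £15.93; balance after payment £441.82.
Month 4: interest £10.57; balance after payment £212.38.
Month 5: interest £5.08; balance after payment £0.00.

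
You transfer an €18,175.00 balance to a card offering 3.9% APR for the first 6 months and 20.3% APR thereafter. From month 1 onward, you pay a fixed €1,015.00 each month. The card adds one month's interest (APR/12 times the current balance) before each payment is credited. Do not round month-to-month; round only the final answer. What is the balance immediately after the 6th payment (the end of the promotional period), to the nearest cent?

€12,392.61

Promo months 1–6 at r₀ = 3.9%/12 = 0.00325; months 7+ at r₁ = 20.3%/12 = 0.0169167.
After month 6: iterate B ← B·(1+r₀) − €1,015.00 for 6 months → €12,392.61.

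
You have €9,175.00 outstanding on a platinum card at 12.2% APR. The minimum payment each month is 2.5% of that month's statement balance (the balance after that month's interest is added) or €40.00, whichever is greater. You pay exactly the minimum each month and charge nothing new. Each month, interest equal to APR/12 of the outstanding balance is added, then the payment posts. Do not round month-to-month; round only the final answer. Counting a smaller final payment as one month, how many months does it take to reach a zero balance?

Monthly rate r = 12.2%/12 = 1.01667% = 0.0101667.
While 2.5% of the post-interest balance exceeds €40.00, each month B ← (B·(1+r))·(1 − 0.025), i.e. B shrinks by the factor (1+r)·0.975 = 0.98491.
This holds for months 1–116. Entering month 117 the balance is €1,573.02; 2.5% of the post-interest balance is now below €40.00, so the flat €40.00 minimum applies from here.
From month 117 a fixed €40.00 at rate r clears €1,573.02 in 51 more payments. Total: 116 + 51 = 167 months.

167 months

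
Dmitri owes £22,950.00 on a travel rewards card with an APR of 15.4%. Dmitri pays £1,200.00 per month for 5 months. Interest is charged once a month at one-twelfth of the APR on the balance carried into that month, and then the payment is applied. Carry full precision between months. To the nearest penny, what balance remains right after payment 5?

£18,304.92

Monthly rate r = 15.4%/12 = 1.28333% = 0.0128333.
Each month: B ← B·(1+r) − £1,200.00.
Month 1: interest £294.53; balance after payment £22,044.53.
Month 2: interest £282.90; balance after payment £21,127.43.
Month 3: interest £271.14; balance after payment £20,198.57.
Month 4: interest £259.21; balance after payment £19,257.78.
Month 5: interest £247.14; balance after payment £18,304.92.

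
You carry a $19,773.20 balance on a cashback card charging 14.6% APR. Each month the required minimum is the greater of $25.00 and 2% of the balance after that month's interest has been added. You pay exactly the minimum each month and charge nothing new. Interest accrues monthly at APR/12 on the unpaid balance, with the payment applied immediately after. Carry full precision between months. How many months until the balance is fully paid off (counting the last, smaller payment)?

Monthly rate r = 14.6%/12 = 1.21667% = 0.0121667.
While 2% of the post-interest balance exceeds $25.00, each month B ← (B·(1+r))·(1 − 0.02), i.e. B shrinks by the factor (1+r)·0.98 = 0.99192.
This holds for months 1–342. Entering month 343 the balance is $1,234.78; 2% of the post-interest balance is now below $25.00, so the flat $25.00 minimum applies from here.
From month 343 a fixed $25.00 at rate r clears $1,234.78 in 76 more payments. Total: 342 + 76 = 418 months.

418 months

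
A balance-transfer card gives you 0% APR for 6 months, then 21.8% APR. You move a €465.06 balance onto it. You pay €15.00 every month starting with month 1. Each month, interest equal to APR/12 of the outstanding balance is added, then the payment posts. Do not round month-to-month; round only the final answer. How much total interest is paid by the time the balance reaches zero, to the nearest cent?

€129.52

Promo months 1–6 at r₀ = 0%/12 = 0; months 7+ at r₁ = 21.8%/12 = 0.0181667.
After month 6 (no interest yet): B = €465.06 − 6·€15.00 = €375.06.
Then at r₁ with €15.00/mo: n₂ = −ln(1 − r₁·B/P)/ln(1+r₁) ≈ 33.64 → 34 more payments.
Total paid = 39·€15.00 + €9.58 = €594.58; interest = €594.58 − €465.06 = €129.52.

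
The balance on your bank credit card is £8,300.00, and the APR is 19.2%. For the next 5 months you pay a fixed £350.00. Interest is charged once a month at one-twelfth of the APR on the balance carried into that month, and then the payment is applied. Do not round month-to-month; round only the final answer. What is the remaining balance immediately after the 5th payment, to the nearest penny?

£7,178.69

Monthly rate r = 19.2%/12 = 1.6% = 0.016.
Each month: B ← B·(1+r) − £350.00.
Month 1: interest £132.80; balance after payment £8,082.80.
Month 2: interest £129.32; balance after payment £7,862.12.
Month 3: interest £125.79; balance after payment £7,637.92.
Month 4: interest £122.21; balance after payment £7,410.13.
Month 5: interest £118.56; balance after payment £7,178.69.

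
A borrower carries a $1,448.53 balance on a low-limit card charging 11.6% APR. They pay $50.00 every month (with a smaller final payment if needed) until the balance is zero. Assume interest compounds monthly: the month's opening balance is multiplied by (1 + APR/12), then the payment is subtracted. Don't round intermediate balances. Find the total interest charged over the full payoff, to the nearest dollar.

Monthly rate r = 11.6%/12 = 0.966667% = 0.00966667.
Payoff takes n = ⌈−ln(1 − rB₀/P)/ln(1+r)⌉ = ⌈34.154⌉ = 35 payments; the last is $7.74.
Total paid = 34·$50.00 + $7.74 = $1,707.74.
Total interest = total paid − principal = $1,707.74 − $1,448.53 = $259.21.

$259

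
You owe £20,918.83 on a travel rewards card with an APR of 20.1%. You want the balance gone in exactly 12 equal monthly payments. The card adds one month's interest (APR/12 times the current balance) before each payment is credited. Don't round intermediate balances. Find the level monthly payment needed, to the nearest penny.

£1,938.81

Monthly rate r = 20.1%/12 = 1.675% = 0.01675.
Level-payment amortization: P = B₀·r / (1 − (1+r)^(−n)) = 20918.83·0.01675 / (1 − 1.01675^(−12)).
Denominator 1 − (1+r)^(−12) = 0.180724765.
P = 350.39 / 0.180724765 ≈ 1938.81.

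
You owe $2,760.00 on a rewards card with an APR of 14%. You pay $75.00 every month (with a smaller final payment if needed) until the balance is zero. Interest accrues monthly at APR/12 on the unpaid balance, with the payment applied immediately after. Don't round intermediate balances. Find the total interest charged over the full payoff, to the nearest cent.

Monthly rate r = 14%/12 = 1.16667% = 0.0116667.
Payoff takes n = ⌈−ln(1 − rB₀/P)/ln(1+r)⌉ = ⌈48.361⌉ = 49 payments; the last is $27.20.
Total paid = 48·$75.00 + $27.20 = $3,627.20.
Total interest = total paid − principal = $3,627.20 − $2,760.00 = $867.20.

$867.20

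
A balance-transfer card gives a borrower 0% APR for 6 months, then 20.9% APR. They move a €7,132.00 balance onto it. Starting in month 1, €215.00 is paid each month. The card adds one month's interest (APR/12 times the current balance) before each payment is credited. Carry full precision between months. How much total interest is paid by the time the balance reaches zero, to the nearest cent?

€2,140.04

Promo months 1–6 at r₀ = 0%/12 = 0; months 7+ at r₁ = 20.9%/12 = 0.0174167.
After month 6 (no interest yet): B = €7,132.00 − 6·€215.00 = €5,842.00.
Then at r₁ with €215.00/mo: n₂ = −ln(1 − r₁·B/P)/ln(1+r₁) ≈ 37.12 → 38 more payments.
Total paid = 43·€215.00 + €27.04 = €9,272.04; interest = €9,272.04 − €7,132.00 = €2,140.04.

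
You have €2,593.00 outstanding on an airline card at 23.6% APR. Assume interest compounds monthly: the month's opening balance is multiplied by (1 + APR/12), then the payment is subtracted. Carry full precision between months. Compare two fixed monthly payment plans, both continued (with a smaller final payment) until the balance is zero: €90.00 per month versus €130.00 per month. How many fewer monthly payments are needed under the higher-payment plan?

17 fewer payments

Monthly rate r = 23.6%/12 = 1.96667% = 0.0196667.
At €90.00/mo: n = ⌈−ln(1 − rB₀/P)/ln(1+r)⌉ = 43 payments (last €83.95); total interest = total paid − €2,593.00 = €1,270.95.
At €130.00/mo: 26 payments (last €74.65); total interest €731.65.
Payments saved = 43 − 26 = 17.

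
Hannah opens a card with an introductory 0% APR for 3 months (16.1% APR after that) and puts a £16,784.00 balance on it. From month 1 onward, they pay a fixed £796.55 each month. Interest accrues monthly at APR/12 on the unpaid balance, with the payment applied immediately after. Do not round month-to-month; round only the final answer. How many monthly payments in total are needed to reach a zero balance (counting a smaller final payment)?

24 months

Promo months 1–3 at r₀ = 0%/12 = 0; months 4+ at r₁ = 16.1%/12 = 0.0134167.
After month 3 (no interest yet): B = £16,784.00 − 3·£796.55 = £14,394.35.
Then at r₁ with £796.55/mo: n₂ = −ln(1 − r₁·B/P)/ln(1+r₁) ≈ 20.83 → 21 more payments.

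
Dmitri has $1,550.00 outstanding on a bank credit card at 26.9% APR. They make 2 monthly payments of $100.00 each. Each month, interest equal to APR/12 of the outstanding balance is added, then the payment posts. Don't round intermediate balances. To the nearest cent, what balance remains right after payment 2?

$1,418.03

Monthly rate r = 26.9%/12 = 2.24167% = 0.0224167.
Each month: B ← B·(1+r) − $100.00.
Month 1: interest $34.75; balance after payment $1,484.75.
Month 2: interest $33.28; balance after payment $1,418.03.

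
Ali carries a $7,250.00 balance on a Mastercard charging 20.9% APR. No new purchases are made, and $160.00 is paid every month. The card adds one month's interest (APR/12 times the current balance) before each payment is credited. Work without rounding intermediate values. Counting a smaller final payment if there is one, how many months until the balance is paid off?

91 payments

Monthly rate r = 20.9%/12 = 1.74167% = 0.0174167.
Recurrence: B ← B·(1+r) − $160.00.
Month 1: interest $126.27; balance after payment $7,216.27.
Month 2: interest $125.68; balance after payment $7,181.95.
Closed form: n = −ln(1 − rB₀/P)/ln(1+r) = −ln(0.21081)/ln(1.01742) ≈ 90.162, so the balance reaches zero during payment 91.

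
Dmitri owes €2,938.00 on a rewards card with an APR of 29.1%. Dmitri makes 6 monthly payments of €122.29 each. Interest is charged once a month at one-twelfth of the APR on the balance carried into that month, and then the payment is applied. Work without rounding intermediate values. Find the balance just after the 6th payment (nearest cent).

Monthly rate r = 29.1%/12 = 2.425% = 0.02425.
Each month: B ← B·(1+r) − €122.29.
Month 1: interest €71.25; balance after payment €2,886.96.
Month 2: interest €70.01; balance after payment €2,834.68.
Month 3: interest €68.74; balance after payment €2,781.13.
Month 4: interest €67.44; balance after payment €2,726.28.
Month 5: interest €66.11; balance after payment €2,670.10.
Month 6: interest €64.75; balance after payment €2,612.56.

€2,612.56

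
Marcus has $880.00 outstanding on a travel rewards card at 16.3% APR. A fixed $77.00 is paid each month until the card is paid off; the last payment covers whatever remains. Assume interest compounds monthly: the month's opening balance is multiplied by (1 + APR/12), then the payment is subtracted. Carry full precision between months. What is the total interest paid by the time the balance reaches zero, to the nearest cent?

Monthly rate r = 16.3%/12 = 1.35833% = 0.0135833.
Payoff takes n = ⌈−ln(1 − rB₀/P)/ln(1+r)⌉ = ⌈12.504⌉ = 13 payments; the last is $38.92.
Total paid = 12·$77.00 + $38.92 = $962.92.
Total interest = total paid − principal = $962.92 − $880.00 = $82.92.

$82.92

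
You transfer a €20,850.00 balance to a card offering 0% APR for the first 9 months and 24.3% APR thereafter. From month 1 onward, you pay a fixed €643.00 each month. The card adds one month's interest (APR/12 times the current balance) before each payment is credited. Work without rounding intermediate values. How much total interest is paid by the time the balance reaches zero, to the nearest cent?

€5,566.37

Promo months 1–9 at r₀ = 0%/12 = 0; months 10+ at r₁ = 24.3%/12 = 0.02025.
After month 9 (no interest yet): B = €20,850.00 − 9·€643.00 = €15,063.00.
Then at r₁ with €643.00/mo: n₂ = −ln(1 − r₁·B/P)/ln(1+r₁) ≈ 32.08 → 33 more payments.
Total paid = 41·€643.00 + €53.37 = €26,416.37; interest = €26,416.37 − €20,850.00 = €5,566.37.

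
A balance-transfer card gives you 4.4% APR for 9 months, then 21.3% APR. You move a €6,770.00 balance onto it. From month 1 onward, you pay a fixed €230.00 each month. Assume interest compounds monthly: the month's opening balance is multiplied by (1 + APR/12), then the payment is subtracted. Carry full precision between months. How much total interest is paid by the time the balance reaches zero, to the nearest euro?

€1,504

Promo months 1–9 at r₀ = 4.4%/12 = 0.00366667; months 10+ at r₁ = 21.3%/12 = 0.01775.
After month 9: iterate B ← B·(1+r₀) − €230.00 for 9 months → €4,896.09.
Then at r₁ with €230.00/mo: n₂ = −ln(1 − r₁·B/P)/ln(1+r₁) ≈ 26.97 → 27 more payments.
Total paid = 35·€230.00 + €223.89 = €8,273.89; interest = €8,273.89 − €6,770.00 = €1,503.89.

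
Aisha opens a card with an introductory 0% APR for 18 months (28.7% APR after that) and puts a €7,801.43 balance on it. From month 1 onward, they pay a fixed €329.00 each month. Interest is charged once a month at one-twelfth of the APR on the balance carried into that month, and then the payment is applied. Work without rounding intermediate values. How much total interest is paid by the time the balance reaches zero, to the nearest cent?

€166.16

Promo months 1–18 at r₀ = 0%/12 = 0; months 19+ at r₁ = 28.7%/12 = 0.0239167.
After month 18 (no interest yet): B = €7,801.43 − 18·€329.00 = €1,879.43.
Then at r₁ with €329.00/mo: n₂ = −ln(1 − r₁·B/P)/ln(1+r₁) ≈ 6.22 → 7 more payments.
Total paid = 24·€329.00 + €71.59 = €7,967.59; interest = €7,967.59 − €7,801.43 = €166.16.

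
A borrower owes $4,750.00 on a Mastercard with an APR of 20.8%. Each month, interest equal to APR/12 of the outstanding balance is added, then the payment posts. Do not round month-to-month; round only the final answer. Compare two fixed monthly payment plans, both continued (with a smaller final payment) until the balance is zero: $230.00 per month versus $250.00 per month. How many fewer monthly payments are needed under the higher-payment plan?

Monthly rate r = 20.8%/12 = 1.73333% = 0.0173333.
At $230.00/mo: n = ⌈−ln(1 − rB₀/P)/ln(1+r)⌉ = 26 payments (last $181.03); total interest = total paid − $4,750.00 = $1,181.03.
At $250.00/mo: 24 payments (last $61.97); total interest $1,061.97.
Payments saved = 26 − 24 = 2.

2 fewer payments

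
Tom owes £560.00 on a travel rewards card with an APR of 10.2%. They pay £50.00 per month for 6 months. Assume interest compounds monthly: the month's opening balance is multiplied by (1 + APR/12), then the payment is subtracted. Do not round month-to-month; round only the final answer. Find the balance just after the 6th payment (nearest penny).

£282.73

Monthly rate r = 10.2%/12 = 0.85% = 0.0085.
Each month: B ← B·(1+r) − £50.00.
Month 1: interest £4.76; balance after payment £514.76.
Month 2: interest £4.38; balance after payment £469.14.
Month 3: interest £3.99; balance after payment £423.12.
Month 4: interest £3.60; balance after payment £376.72.
Month 5: interest £3.20; balance after payment £329.92.
Month 6: interest £2.80; balance after payment £282.73.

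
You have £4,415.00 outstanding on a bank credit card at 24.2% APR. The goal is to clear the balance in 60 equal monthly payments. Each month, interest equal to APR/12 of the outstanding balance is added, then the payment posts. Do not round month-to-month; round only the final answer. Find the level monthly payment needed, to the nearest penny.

£127.52

Monthly rate r = 24.2%/12 = 2.01667% = 0.0201667.
Level-payment amortization: P = B₀·r / (1 − (1+r)^(−n)) = 4415.00·0.0201667 / (1 − 1.02017^(−60)).
Denominator 1 − (1+r)^(−60) = 0.698190954.
P = 89.0358 / 0.698190954 ≈ 127.52.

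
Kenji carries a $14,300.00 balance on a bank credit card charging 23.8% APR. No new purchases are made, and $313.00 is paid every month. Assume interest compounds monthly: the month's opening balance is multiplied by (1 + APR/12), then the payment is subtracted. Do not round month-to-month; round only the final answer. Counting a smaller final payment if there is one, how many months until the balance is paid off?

121 payments

Monthly rate r = 23.8%/12 = 1.98333% = 0.0198333.
Recurrence: B ← B·(1+r) − $313.00.
Month 1: interest $283.62; balance after payment $14,270.62.
Month 2: interest $283.03; balance after payment $14,240.65.
Closed form: n = −ln(1 − rB₀/P)/ln(1+r) = −ln(0.093876)/ln(1.01983) ≈ 120.462, so the balance reaches zero during payment 121.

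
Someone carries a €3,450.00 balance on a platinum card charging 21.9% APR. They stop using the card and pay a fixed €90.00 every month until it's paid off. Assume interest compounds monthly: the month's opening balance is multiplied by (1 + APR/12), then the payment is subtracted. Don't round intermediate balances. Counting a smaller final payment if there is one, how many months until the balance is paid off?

Monthly rate r = 21.9%/12 = 1.825% = 0.01825.
Recurrence: B ← B·(1+r) − €90.00.
Month 1: interest €62.96; balance after payment €3,422.96.
Month 2: interest €62.47; balance after payment €3,395.43.
Closed form: n = −ln(1 − rB₀/P)/ln(1+r) = −ln(0.30042)/ln(1.01825) ≈ 66.495, so the balance reaches zero during payment 67.

67 payments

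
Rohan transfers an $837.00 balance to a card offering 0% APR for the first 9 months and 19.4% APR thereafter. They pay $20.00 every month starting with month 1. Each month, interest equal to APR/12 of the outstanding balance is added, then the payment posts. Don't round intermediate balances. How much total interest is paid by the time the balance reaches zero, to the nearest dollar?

Promo months 1–9 at r₀ = 0%/12 = 0; months 10+ at r₁ = 19.4%/12 = 0.0161667.
After month 9 (no interest yet): B = $837.00 − 9·$20.00 = $657.00.
Then at r₁ with $20.00/mo: n₂ = −ln(1 − r₁·B/P)/ln(1+r₁) ≈ 47.22 → 48 more payments.
Total paid = 56·$20.00 + $4.46 = $1,124.46; interest = $1,124.46 − $837.00 = $287.46.

$287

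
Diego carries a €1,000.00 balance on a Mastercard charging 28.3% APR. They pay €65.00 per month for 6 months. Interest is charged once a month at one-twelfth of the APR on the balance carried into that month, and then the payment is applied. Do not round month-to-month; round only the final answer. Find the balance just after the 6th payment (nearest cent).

€736.38

Monthly rate r = 28.3%/12 = 2.35833% = 0.0235833.
Each month: B ← B·(1+r) − €65.00.
Month 1: interest €23.58; balance after payment €958.58.
Month 2: interest €22.61; balance after payment €916.19.
Month 3: interest €21.61; balance after payment €872.80.
Month 4: interest €20.58; balance after payment €828.38.
Month 5: interest €19.54; balance after payment €782.92.
Month 6: interest €18.46; balance after payment €736.38.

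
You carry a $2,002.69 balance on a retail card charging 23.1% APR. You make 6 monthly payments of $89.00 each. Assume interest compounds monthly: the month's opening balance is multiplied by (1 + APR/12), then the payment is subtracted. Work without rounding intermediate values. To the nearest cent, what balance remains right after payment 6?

Monthly rate r = 23.1%/12 = 1.925% = 0.01925.
Each month: B ← B·(1+r) − $89.00.
Month 1: interest $38.55; balance after payment $1,952.24.
Month 2: interest $37.58; balance after payment $1,900.82.
Month 3: interest $36.59; balance after payment $1,848.41.
Month 4: interest $35.58; balance after payment $1,795.00.
Month 5: interest $34.55; balance after payment $1,740.55.
Month 6: interest $33.51; balance after payment $1,685.05.

$1,685.05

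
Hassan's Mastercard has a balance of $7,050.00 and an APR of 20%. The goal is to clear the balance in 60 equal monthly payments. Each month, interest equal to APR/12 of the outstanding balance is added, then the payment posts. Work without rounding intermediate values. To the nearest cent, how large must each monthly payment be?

$186.78

Monthly rate r = 20%/12 = 1.66667% = 0.0166667.
Level-payment amortization: P = B₀·r / (1 − (1+r)^(−n)) = 7050.00·0.0166667 / (1 − 1.01667^(−60)).
Denominator 1 − (1+r)^(−60) = 0.62907601.
P = 117.5 / 0.62907601 ≈ 186.78.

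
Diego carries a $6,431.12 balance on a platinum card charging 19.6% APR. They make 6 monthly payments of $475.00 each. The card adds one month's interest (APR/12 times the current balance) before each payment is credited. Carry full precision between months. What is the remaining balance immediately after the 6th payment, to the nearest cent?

Monthly rate r = 19.6%/12 = 1.63333% = 0.0163333.
Each month: B ← B·(1+r) − $475.00.
Month 1: interest $105.04; balance after payment $6,061.16.
Month 2: interest $99.00; balance after payment $5,685.16.
Month 3: interest $92.86; balance after payment $5,303.02.
Month 4: interest $86.62; balance after payment $4,914.63.
Month 5: interest $80.27; balance after payment $4,519.91.
Month 6: interest $73.83; balance after payment $4,118.73.

$4,118.73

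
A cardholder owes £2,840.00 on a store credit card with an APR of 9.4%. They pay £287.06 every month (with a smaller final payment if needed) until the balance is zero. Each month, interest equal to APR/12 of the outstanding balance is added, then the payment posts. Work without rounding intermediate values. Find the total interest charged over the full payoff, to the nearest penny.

£127.90

Monthly rate r = 9.4%/12 = 0.783333% = 0.00783333.
Payoff takes n = ⌈−ln(1 − rB₀/P)/ln(1+r)⌉ = ⌈10.338⌉ = 11 payments; the last is £97.30.
Total paid = 10·£287.06 + £97.30 = £2,967.90.
Total interest = total paid − principal = £2,967.90 − £2,840.00 = £127.90.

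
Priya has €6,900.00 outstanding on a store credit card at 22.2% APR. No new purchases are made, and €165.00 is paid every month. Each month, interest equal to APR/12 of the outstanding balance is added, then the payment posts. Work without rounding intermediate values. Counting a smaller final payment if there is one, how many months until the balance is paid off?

82 payments

Monthly rate r = 22.2%/12 = 1.85% = 0.0185.
Recurrence: B ← B·(1+r) − €165.00.
Month 1: interest €127.65; balance after payment €6,862.65.
Month 2: interest €126.96; balance after payment €6,824.61.
Closed form: n = −ln(1 − rB₀/P)/ln(1+r) = −ln(0.22636)/ln(1.0185) ≈ 81.044, so the balance reaches zero during payment 82.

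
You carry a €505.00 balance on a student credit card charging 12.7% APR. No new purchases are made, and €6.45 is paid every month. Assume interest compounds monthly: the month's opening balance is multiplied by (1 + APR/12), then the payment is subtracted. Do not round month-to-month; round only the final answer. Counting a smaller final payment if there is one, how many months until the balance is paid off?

168 months

Monthly rate r = 12.7%/12 = 1.05833% = 0.0105833.
Recurrence: B ← B·(1+r) − €6.45.
Month 1: interest €5.34; balance after payment €503.89.
Month 2: interest €5.33; balance after payment €502.78.
Closed form: n = −ln(1 − rB₀/P)/ln(1+r) = −ln(0.17138)/ln(1.01058) ≈ 167.544, so the balance reaches zero during payment 168.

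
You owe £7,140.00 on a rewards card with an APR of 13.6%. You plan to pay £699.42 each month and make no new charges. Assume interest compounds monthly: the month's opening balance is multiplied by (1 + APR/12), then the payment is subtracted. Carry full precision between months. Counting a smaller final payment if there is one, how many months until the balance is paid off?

Monthly rate r = 13.6%/12 = 1.13333% = 0.0113333.
Recurrence: B ← B·(1+r) − £699.42.
Month 1: interest £80.92; balance after payment £6,521.50.
Month 2: interest £73.91; balance after payment £5,895.99.
Closed form: n = −ln(1 − rB₀/P)/ln(1+r) = −ln(0.8843)/ln(1.01133) ≈ 10.910, so the balance reaches zero during payment 11.

11 payments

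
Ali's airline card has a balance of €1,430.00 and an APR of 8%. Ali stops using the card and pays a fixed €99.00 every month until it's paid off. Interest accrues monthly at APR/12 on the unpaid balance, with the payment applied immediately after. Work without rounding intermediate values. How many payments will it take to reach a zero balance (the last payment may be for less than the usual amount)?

16 months

Monthly rate r = 8%/12 = 0.666667% = 0.00666667.
Recurrence: B ← B·(1+r) − €99.00.
Month 1: interest €9.53; balance after payment €1,340.53.
Month 2: interest €8.94; balance after payment €1,250.47.
Closed form: n = −ln(1 − rB₀/P)/ln(1+r) = −ln(0.9037)/ln(1.00667) ≈ 15.239, so the balance reaches zero during payment 16.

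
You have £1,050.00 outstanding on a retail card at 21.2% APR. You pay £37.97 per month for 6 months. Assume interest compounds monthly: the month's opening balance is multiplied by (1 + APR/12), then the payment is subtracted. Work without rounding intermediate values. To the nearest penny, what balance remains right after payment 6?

Monthly rate r = 21.2%/12 = 1.76667% = 0.0176667.
Each month: B ← B·(1+r) − £37.97.
Month 1: interest £18.55; balance after payment £1,030.58.
Month 2: interest £18.21; balance after payment £1,010.82.
Month 3: interest £17.86; balance after payment £990.70.
Month 4: interest £17.50; balance after payment £970.24.
Month 5: interest £17.14; balance after payment £949.41.
Month 6: interest £16.77; balance after payment £928.21.

£928.21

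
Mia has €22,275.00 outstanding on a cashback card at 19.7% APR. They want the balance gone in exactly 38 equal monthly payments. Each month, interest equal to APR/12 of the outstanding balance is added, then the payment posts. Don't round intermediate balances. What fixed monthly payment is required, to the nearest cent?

€792.56

Monthly rate r = 19.7%/12 = 1.64167% = 0.0164167.
Level-payment amortization: P = B₀·r / (1 − (1+r)^(−n)) = 22275.00·0.0164167 / (1 − 1.01642^(−38)).
Denominator 1 − (1+r)^(−38) = 0.46139244.
P = 365.681 / 0.46139244 ≈ 792.56.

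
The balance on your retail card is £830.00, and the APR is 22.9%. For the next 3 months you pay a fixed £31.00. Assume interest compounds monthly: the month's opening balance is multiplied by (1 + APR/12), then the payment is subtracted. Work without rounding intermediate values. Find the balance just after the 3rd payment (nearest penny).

Monthly rate r = 22.9%/12 = 1.90833% = 0.0190833.
Each month: B ← B·(1+r) − £31.00.
Month 1: interest £15.84; balance after payment £814.84.
Month 2: interest £15.55; balance after payment £799.39.
Month 3: interest £15.26; balance after payment £783.64.

£783.64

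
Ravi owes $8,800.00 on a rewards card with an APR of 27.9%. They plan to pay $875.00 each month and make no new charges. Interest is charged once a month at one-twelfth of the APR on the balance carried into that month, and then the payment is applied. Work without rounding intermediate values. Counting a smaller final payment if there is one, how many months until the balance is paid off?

Monthly rate r = 27.9%/12 = 2.325% = 0.02325.
Recurrence: B ← B·(1+r) − $875.00.
Month 1: interest $204.60; balance after payment $8,129.60.
Month 2: interest $189.01; balance after payment $7,443.61.
Closed form: n = −ln(1 − rB₀/P)/ln(1+r) = −ln(0.76617)/ln(1.02325) ≈ 11.589, so the balance reaches zero during payment 12.

12 payments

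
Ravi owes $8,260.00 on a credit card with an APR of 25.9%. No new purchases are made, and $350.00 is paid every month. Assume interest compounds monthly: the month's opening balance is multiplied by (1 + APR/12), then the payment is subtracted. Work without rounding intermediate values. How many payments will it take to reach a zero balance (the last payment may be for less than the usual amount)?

34 payments

Monthly rate r = 25.9%/12 = 2.15833% = 0.0215833.
Recurrence: B ← B·(1+r) − $350.00.
Month 1: interest $178.28; balance after payment $8,088.28.
Month 2: interest $174.57; balance after payment $7,912.85.
Closed form: n = −ln(1 − rB₀/P)/ln(1+r) = −ln(0.49063)/ln(1.02158) ≈ 33.346, so the balance reaches zero during payment 34.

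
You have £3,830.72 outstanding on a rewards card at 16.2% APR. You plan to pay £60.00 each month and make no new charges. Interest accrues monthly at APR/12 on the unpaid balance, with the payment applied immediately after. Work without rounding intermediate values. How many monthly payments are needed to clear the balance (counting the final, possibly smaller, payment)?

148 payments

Monthly rate r = 16.2%/12 = 1.35% = 0.0135.
Recurrence: B ← B·(1+r) − £60.00.
Month 1: interest £51.71; balance after payment £3,822.43.
Month 2: interest £51.60; balance after payment £3,814.04.
Closed form: n = −ln(1 − rB₀/P)/ln(1+r) = −ln(0.13809)/ln(1.0135) ≈ 147.644, so the balance reaches zero during payment 148.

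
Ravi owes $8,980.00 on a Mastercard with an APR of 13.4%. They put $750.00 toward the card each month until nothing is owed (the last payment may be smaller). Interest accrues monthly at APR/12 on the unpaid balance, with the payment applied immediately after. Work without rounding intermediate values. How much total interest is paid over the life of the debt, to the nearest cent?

Monthly rate r = 13.4%/12 = 1.11667% = 0.0111667.
Payoff takes n = ⌈−ln(1 − rB₀/P)/ln(1+r)⌉ = ⌈12.925⌉ = 13 payments; the last is $693.86.
Total paid = 12·$750.00 + $693.86 = $9,693.86.
Total interest = total paid − principal = $9,693.86 − $8,980.00 = $713.86.

$713.86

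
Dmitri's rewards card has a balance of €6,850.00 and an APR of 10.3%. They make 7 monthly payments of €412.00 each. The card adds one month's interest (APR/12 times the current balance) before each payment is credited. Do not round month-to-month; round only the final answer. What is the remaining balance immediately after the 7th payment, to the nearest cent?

€4,312.99

Monthly rate r = 10.3%/12 = 0.858333% = 0.00858333.
Each month: B ← B·(1+r) − €412.00.
Month 1: interest €58.80; balance after payment €6,496.80.
Month 2: interest €55.76; balance after payment €6,140.56.
Month 3: interest €52.71; balance after payment €5,781.27.
Month 4: interest €49.62; balance after payment €5,418.89.
Month 5: interest €46.51; balance after payment €5,053.40.
Month 6: interest €43.38; balance after payment €4,684.78.
Month 7: interest €40.21; balance after payment €4,312.99.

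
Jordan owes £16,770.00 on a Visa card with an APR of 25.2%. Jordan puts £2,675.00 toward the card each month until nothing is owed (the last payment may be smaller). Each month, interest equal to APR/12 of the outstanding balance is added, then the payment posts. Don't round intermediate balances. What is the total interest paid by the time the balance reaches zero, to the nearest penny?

Monthly rate r = 25.2%/12 = 2.1% = 0.021.
Payoff takes n = ⌈−ln(1 − rB₀/P)/ln(1+r)⌉ = ⌈6.792⌉ = 7 payments; the last is £2,124.21.
Total paid = 6·£2,675.00 + £2,124.21 = £18,174.21.
Total interest = total paid − principal = £18,174.21 − £16,770.00 = £1,404.21.

£1,404.21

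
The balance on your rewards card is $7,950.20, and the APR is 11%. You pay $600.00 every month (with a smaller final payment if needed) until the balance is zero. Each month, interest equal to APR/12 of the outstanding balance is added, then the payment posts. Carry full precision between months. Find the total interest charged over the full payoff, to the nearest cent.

$565.08

Monthly rate r = 11%/12 = 0.916667% = 0.00916667.
Payoff takes n = ⌈−ln(1 − rB₀/P)/ln(1+r)⌉ = ⌈14.191⌉ = 15 payments; the last is $115.28.
Total paid = 14·$600.00 + $115.28 = $8,515.28.
Total interest = total paid − principal = $8,515.28 − $7,950.20 = $565.08.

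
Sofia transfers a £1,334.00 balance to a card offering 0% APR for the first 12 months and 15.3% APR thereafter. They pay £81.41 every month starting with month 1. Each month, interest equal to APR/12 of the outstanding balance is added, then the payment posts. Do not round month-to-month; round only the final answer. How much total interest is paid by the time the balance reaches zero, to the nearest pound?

£13

Promo months 1–12 at r₀ = 0%/12 = 0; months 13+ at r₁ = 15.3%/12 = 0.01275.
After month 12 (no interest yet): B = £1,334.00 − 12·£81.41 = £357.08.
Then at r₁ with £81.41/mo: n₂ = −ln(1 − r₁·B/P)/ln(1+r₁) ≈ 4.54 → 5 more payments.
Total paid = 16·£81.41 + £44.28 = £1,346.84; interest = £1,346.84 − £1,334.00 = £12.84.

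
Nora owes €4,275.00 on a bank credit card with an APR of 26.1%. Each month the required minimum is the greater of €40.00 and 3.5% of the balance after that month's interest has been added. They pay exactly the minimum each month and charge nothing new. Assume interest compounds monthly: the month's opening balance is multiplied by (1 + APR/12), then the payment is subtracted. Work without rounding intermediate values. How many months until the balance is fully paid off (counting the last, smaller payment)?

139 months

Monthly rate r = 26.1%/12 = 2.175% = 0.02175.
While 3.5% of the post-interest balance exceeds €40.00, each month B ← (B·(1+r))·(1 − 0.035), i.e. B shrinks by the factor (1+r)·0.965 = 0.98599.
This holds for months 1–96. Entering month 97 the balance is €1,103.17; 3.5% of the post-interest balance is now below €40.00, so the flat €40.00 minimum applies from here.
From month 97 a fixed €40.00 at rate r clears €1,103.17 in 43 more payments. Total: 96 + 43 = 139 months.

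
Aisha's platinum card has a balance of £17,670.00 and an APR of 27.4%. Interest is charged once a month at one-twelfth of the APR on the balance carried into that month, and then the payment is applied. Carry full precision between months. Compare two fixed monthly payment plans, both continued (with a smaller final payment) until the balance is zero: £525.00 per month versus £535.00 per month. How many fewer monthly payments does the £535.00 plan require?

2 fewer payments

Monthly rate r = 27.4%/12 = 2.28333% = 0.0228333.
At £525.00/mo: n = ⌈−ln(1 − rB₀/P)/ln(1+r)⌉ = 65 payments (last £426.38); total interest = total paid − £17,670.00 = £16,356.38.
At £535.00/mo: 63 payments (last £77.70); total interest £15,577.70.
Payments saved = 65 − 63 = 2.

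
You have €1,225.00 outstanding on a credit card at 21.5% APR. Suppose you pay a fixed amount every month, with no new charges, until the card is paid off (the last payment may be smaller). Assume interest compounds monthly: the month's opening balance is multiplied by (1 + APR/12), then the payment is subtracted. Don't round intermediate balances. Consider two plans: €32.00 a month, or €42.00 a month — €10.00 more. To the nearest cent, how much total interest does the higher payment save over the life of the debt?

€337.97

Monthly rate r = 21.5%/12 = 1.79167% = 0.0179167.
At €32.00/mo: n = ⌈−ln(1 − rB₀/P)/ln(1+r)⌉ = 66 payments (last €6.68); total interest = total paid − €1,225.00 = €861.68.
At €42.00/mo: 42 payments (last €26.71); total interest €523.71.
Interest saved = €861.68 − €523.71 = €337.97.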